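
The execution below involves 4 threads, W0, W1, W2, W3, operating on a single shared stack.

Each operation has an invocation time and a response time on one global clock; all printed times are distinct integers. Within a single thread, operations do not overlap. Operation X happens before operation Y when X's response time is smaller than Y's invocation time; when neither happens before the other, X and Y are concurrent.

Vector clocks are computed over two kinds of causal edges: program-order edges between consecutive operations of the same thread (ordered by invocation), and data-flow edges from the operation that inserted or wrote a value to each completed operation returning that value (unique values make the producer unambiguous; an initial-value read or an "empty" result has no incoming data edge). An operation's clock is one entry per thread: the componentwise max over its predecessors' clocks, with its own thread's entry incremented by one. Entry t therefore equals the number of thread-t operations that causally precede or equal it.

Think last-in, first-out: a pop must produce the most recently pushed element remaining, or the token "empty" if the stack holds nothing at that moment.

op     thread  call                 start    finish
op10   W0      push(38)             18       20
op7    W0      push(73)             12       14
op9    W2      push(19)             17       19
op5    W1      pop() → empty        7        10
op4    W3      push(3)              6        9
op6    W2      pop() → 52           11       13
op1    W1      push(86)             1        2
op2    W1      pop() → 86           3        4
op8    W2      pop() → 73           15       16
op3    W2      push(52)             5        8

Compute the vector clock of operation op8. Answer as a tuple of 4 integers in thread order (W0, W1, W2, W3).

(1, 0, 3, 0)

op4 (invocation 6): nothing precedes it; W3's component alone gives (0, 0, 0, 1)
op3 (invocation 5): nothing precedes it; W2's component alone gives (0, 0, 1, 0)
op1 (invocation 1): nothing precedes it; W1's component alone gives (0, 1, 0, 0)
op7 (invocation 12): nothing precedes it; W0's component alone gives (1, 0, 0, 0)
invoked at 11, op6 merges VC(op3)=(0, 0, 1, 0) and bumps W2's slot → (0, 0, 2, 0)
invoked at 3, op2 merges VC(op1)=(0, 1, 0, 0) and bumps W1's slot → (0, 2, 0, 0)
invoked at 18, op10 merges VC(op7)=(1, 0, 0, 0) and bumps W0's slot → (2, 0, 0, 0)
invoked at 7, op5 merges VC(op2)=(0, 2, 0, 0) and bumps W1's slot → (0, 3, 0, 0)
invoked at 15, op8 merges VC(op6)=(0, 0, 2, 0), VC(op7)=(1, 0, 0, 0) and bumps W2's slot → (1, 0, 3, 0)
invoked at 17, op9 merges VC(op8)=(1, 0, 3, 0) and bumps W2's slot → (1, 0, 4, 0)
target: VC(op8) = (1, 0, 3, 0)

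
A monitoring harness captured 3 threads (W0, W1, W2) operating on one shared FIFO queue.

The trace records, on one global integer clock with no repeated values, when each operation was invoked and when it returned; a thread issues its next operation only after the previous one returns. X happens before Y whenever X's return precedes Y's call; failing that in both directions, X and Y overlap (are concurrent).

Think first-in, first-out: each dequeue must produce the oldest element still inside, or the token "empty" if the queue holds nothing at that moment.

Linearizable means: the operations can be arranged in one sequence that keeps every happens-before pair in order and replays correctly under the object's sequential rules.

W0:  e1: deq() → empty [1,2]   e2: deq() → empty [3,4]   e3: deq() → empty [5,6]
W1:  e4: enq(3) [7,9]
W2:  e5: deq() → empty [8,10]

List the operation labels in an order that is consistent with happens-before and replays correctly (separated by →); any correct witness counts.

1. e1 deq() → empty, leaving queue <>
2. e2 deq() → empty, leaving queue <>
3. e3 deq() → empty, leaving queue <>
4. e5 deq() → empty, leaving queue <>
5. e4 enq(3), leaving queue <3>

e1 → e2 → e3 → e5 → e4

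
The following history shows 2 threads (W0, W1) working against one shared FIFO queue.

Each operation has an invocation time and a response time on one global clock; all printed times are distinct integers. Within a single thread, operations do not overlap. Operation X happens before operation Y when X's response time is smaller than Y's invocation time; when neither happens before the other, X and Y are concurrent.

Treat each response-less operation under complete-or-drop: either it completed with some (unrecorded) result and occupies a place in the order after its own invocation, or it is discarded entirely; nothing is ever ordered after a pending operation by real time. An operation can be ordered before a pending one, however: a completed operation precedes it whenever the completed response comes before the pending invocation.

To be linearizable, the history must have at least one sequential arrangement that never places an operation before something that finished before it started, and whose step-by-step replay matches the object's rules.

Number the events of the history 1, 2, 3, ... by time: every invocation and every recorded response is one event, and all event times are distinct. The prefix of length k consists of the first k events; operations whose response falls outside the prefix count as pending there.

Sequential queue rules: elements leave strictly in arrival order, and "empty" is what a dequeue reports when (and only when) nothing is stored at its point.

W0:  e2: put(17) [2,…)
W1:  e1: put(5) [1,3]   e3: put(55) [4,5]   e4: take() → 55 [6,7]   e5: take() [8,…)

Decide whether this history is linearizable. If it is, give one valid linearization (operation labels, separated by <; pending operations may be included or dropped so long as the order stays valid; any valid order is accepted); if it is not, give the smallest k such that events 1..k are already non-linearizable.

cut after 6 events: linearizable; cut after 7 events (e4 responds, time 7): not linearizable
the sole real-time-consistent order of 3 completed operations fails the FIFO queue replay
completion choices over the 1 pending operation (e2) were checked; none helps
sample order e1, e3, e4 (pending dropped) stalls at step 3 — e4 take() → 55 has no legal effect

not linearizable — minimal violating prefix: 7 events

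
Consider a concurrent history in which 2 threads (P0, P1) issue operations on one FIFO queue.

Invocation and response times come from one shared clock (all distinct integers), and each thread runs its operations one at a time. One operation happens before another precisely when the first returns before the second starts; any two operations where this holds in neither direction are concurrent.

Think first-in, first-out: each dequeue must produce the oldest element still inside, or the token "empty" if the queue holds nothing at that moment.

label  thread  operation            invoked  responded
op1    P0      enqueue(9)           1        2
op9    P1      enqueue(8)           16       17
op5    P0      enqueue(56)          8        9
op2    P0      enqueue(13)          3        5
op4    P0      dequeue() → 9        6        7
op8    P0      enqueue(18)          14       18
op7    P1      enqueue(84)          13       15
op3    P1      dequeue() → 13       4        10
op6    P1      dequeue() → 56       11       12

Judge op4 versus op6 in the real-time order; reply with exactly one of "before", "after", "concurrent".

op4 spans [6,7], op6 spans [11,12]
resp(op4)=7 < inv(op6)=11

before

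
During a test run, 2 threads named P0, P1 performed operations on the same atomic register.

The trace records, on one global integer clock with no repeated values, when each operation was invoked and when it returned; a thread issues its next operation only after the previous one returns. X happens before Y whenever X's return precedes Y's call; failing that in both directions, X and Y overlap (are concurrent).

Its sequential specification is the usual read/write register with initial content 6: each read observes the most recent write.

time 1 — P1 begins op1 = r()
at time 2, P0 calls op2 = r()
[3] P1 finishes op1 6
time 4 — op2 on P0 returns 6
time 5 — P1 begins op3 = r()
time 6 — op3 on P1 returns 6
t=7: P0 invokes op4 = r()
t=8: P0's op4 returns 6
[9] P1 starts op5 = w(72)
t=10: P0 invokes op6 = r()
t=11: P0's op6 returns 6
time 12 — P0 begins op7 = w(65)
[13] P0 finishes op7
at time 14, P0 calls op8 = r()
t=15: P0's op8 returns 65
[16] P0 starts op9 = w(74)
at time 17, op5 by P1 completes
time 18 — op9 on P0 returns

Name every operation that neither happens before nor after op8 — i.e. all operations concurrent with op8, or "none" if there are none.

concurrent with op8 ([14,15]): every op whose interval crosses 14..15
op1 [1,3]: before
op2 [2,4]: before
op3 [5,6]: before
op4 [7,8]: before
op5 [9,17]: concurrent
op6 [10,11]: before
op7 [12,13]: before
op9 [16,18]: after

op5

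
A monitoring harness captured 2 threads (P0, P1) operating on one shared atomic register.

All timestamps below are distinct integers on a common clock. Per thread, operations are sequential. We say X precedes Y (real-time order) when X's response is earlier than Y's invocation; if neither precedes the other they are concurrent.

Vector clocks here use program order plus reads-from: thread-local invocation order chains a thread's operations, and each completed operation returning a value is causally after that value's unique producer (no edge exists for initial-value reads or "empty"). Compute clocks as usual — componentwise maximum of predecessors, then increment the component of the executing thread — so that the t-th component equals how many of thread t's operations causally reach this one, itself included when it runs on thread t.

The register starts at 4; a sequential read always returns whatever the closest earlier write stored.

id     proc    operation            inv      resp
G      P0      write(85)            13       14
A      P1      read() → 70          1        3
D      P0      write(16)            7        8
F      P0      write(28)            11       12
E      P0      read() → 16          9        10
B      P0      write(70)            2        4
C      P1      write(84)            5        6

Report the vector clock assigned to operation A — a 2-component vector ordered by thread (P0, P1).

invoked at 2, B has no predecessors; its own P0 bump gives (1, 0)
VC(A, invoked at 1): max of VC(B)=(1, 0), then +1 on thread P1 → (1, 1)
VC(D, invoked at 7): max of VC(B)=(1, 0), then +1 on thread P0 → (2, 0)
VC(C, invoked at 5): max of VC(A)=(1, 1), then +1 on thread P1 → (1, 2)
VC(E, invoked at 9): max of VC(D)=(2, 0), then +1 on thread P0 → (3, 0)
VC(F, invoked at 11): max of VC(E)=(3, 0), then +1 on thread P0 → (4, 0)
VC(G, invoked at 13): max of VC(F)=(4, 0), then +1 on thread P0 → (5, 0)
target: VC(A) = (1, 1)

(1, 1)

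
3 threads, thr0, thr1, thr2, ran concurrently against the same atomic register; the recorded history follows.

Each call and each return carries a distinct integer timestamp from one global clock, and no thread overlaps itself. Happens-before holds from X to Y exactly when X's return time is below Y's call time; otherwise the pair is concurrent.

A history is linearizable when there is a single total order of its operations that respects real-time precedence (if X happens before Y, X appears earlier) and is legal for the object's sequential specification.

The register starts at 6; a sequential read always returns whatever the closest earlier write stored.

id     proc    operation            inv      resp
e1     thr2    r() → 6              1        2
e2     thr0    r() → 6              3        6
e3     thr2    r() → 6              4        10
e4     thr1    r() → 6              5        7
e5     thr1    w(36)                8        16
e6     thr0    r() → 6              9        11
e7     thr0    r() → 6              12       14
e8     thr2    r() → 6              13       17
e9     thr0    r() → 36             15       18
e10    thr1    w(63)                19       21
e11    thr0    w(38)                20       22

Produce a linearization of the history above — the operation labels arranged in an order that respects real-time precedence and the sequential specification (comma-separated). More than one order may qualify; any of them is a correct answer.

e1, e2, e3, e4, e6, e7, e8, e5, e9, e10, e11

step 1: e1 r() → 6 — value 6
step 2: e2 r() → 6 — value 6
step 3: e3 r() → 6 — value 6
step 4: e4 r() → 6 — value 6
step 5: e6 r() → 6 — value 6
step 6: e7 r() → 6 — value 6
step 7: e8 r() → 6 — value 6
step 8: e5 w(36) — value 36
step 9: e9 r() → 36 — value 36
step 10: e10 w(63) — value 63
step 11: e11 w(38) — value 38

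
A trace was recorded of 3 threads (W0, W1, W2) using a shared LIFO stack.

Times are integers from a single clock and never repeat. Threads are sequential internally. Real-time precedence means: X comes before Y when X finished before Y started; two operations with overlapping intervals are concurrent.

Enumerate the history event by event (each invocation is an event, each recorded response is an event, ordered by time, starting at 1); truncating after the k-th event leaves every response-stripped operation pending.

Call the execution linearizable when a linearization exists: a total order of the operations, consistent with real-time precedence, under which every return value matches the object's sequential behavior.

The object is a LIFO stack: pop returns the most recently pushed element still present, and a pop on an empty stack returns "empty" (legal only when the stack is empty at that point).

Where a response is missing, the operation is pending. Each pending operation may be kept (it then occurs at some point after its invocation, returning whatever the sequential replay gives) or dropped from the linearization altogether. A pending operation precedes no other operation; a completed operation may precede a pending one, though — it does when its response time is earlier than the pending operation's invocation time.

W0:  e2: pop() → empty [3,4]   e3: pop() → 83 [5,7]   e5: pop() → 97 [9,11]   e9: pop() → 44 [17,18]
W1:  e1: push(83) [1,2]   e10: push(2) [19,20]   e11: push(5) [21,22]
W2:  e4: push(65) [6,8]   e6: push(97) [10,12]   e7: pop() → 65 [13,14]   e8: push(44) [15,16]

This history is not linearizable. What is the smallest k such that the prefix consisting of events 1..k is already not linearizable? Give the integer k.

one valid order for events 1..3 is e1:
step 1: e1 push(83) — stack <83>
event 4 — e2's response, time 4 — after it, nothing linearizes
e.g. e1, e2: illegal at step 2, since e2 pop() → empty cannot apply there

4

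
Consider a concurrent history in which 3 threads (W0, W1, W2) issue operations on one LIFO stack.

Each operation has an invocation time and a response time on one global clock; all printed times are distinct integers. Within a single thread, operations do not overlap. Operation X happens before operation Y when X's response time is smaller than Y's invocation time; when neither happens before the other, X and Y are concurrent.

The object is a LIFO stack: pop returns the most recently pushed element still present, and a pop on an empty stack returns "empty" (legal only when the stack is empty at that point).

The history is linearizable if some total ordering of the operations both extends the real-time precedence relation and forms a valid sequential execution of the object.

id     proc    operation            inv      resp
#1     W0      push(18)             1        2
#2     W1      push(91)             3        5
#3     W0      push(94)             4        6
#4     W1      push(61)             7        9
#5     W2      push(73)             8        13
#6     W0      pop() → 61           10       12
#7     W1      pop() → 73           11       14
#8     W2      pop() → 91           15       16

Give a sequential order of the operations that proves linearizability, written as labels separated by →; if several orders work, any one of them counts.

#1 → #3 → #2 → #4 → #5 → #7 → #6 → #8

after step 1 (#1 push(18)): stack <18>
after step 2 (#3 push(94)): stack <18,94>
after step 3 (#2 push(91)): stack <18,94,91>
after step 4 (#4 push(61)): stack <18,94,91,61>
after step 5 (#5 push(73)): stack <18,94,91,61,73>
after step 6 (#7 pop() → 73): stack <18,94,91,61>
after step 7 (#6 pop() → 61): stack <18,94,91>
after step 8 (#8 pop() → 91): stack <18,94>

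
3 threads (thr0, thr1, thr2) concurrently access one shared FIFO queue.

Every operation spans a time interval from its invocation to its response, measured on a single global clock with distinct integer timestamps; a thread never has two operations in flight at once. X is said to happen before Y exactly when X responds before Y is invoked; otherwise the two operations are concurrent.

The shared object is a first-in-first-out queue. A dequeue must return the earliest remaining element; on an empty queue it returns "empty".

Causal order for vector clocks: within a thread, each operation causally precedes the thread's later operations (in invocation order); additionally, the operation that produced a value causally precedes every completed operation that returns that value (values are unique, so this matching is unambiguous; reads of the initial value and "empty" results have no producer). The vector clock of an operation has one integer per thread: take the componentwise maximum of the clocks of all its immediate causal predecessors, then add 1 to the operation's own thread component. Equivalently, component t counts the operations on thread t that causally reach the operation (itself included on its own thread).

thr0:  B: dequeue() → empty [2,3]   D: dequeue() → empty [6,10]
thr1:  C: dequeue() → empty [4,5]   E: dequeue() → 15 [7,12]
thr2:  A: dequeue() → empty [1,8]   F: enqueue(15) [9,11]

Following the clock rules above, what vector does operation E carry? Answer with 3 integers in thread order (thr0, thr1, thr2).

no predecessors for A (invoked 1): thr2 increments from zero → (0, 0, 1)
no predecessors for C (invoked 4): thr1 increments from zero → (0, 1, 0)
no predecessors for B (invoked 2): thr0 increments from zero → (1, 0, 0)
invoked at 9, F merges VC(A)=(0, 0, 1) and bumps thr2's slot → (0, 0, 2)
invoked at 6, D merges VC(B)=(1, 0, 0) and bumps thr0's slot → (2, 0, 0)
invoked at 7, E merges VC(C)=(0, 1, 0), VC(F)=(0, 0, 2) and bumps thr1's slot → (0, 2, 2)
target: VC(E) = (0, 2, 2)

(0, 2, 2)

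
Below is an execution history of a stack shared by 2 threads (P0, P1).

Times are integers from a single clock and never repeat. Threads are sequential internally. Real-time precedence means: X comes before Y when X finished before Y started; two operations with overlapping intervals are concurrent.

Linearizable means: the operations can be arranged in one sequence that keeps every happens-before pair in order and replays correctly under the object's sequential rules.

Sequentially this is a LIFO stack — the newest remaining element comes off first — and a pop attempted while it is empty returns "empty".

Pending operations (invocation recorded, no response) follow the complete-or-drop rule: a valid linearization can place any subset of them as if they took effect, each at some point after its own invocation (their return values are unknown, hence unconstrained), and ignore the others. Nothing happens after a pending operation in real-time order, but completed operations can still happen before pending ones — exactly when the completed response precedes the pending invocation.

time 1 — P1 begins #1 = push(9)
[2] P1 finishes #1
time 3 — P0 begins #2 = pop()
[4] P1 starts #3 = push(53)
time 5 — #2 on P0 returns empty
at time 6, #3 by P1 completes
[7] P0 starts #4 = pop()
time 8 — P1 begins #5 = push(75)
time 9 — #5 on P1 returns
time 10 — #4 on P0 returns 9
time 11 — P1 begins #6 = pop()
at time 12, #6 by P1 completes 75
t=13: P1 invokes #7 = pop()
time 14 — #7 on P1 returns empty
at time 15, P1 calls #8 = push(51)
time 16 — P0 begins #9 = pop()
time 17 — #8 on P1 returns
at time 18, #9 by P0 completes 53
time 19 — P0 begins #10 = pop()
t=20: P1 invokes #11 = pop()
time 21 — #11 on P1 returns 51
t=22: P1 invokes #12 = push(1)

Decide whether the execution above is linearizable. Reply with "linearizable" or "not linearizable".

not linearizable

through event 4 a valid linearization exists; event 5 (#2 responding at time 5) ends that
exactly one order of the 2 completed ops respects real time; the stack replay fails
completion choices over the 1 pending operation (#3) were checked; none helps
sample order #1, #2 (pending dropped) stalls at step 2 — #2 pop() → empty has no legal effect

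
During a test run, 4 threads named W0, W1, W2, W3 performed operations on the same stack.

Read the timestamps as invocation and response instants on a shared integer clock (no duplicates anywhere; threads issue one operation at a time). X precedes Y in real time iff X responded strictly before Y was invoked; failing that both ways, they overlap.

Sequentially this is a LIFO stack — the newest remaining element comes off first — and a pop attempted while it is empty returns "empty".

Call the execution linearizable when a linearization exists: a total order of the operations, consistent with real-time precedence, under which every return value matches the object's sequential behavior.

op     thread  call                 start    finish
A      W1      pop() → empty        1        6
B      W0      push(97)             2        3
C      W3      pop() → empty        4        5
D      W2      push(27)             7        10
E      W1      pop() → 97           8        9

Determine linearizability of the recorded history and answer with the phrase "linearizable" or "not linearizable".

not linearizable

already the first 6 events (up to A's response at time 6) admit no linearization; the first 5 still do
no legal order exists: 3 real-time-consistent candidates over 3 completed stack operations, all rejected
one such order, A, B, C, breaks at step 3 where C pop() → empty is illegal
one such order, B, A, C, breaks at step 2 where A pop() → empty is illegal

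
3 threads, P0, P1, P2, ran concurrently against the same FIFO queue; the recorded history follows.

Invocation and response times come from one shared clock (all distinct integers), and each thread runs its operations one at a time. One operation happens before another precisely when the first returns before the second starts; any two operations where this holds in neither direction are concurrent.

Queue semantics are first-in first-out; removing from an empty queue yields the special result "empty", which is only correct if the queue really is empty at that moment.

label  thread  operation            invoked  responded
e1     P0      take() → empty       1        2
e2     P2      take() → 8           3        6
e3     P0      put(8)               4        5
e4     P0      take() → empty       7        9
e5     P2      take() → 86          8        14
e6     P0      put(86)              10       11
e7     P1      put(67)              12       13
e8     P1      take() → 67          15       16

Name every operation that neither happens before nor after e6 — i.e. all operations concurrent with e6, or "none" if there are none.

overlap test against e6 [10,11]: concurrent iff the interval meets 10..11
e1 [1,2]: before
e2 [3,6]: before
e3 [4,5]: before
e4 [7,9]: before
e5 [8,14]: concurrent
e7 [12,13]: after
e8 [15,16]: after

e5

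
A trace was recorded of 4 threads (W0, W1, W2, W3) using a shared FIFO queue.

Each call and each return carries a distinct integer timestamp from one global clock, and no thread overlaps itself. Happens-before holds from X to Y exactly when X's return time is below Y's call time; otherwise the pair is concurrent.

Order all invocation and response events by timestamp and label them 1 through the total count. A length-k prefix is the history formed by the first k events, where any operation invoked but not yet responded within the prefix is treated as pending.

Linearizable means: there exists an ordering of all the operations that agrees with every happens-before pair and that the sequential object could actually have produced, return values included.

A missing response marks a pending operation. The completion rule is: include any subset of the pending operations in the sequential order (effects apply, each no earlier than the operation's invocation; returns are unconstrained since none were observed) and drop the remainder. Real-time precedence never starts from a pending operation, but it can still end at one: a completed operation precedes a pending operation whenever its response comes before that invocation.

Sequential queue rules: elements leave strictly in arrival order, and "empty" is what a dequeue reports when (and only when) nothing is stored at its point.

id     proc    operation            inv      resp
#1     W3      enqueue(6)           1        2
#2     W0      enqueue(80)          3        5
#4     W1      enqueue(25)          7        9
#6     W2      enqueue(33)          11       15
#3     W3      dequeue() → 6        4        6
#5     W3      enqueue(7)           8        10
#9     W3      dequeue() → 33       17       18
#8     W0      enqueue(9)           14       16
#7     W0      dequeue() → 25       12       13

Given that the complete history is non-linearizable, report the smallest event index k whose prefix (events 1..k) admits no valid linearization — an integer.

13

a valid linearization of events 1..12 exists, for instance #1, #2, #3, #4, #5:
step 1: #1 enqueue(6) — queue <6>
step 2: #2 enqueue(80) — queue <6,80>
step 3: #3 dequeue() → 6 — queue <80>
step 4: #4 enqueue(25) — queue <80,25>
step 5: #5 enqueue(7) — queue <80,25,7>
event 13 — #7's response, time 13 — after it, nothing linearizes
including or dropping the 1 pending operation (#6) in any combination fails
for example #1, #2, #3, #4, #5, #7 (pending dropped) fails at step 6: #7 dequeue() → 25 is not legal there
for example #1, #2, #3, #5, #4, #7 (pending dropped) fails at step 6: #7 dequeue() → 25 is not legal there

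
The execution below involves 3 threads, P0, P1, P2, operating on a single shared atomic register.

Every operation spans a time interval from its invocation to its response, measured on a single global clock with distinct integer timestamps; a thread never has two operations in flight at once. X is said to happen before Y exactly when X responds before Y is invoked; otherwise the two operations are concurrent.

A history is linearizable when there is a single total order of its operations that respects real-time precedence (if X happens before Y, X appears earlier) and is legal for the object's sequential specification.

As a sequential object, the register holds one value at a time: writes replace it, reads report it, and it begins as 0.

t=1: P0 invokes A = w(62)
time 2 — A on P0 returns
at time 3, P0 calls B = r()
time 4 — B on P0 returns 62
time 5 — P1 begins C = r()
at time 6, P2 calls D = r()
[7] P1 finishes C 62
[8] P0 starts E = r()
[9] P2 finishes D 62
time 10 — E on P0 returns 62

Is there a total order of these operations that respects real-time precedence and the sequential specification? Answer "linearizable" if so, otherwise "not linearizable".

a witness: A, B, C, D, E
after step 1 (A w(62)): value 62
after step 2 (B r() → 62): value 62
after step 3 (C r() → 62): value 62
after step 4 (D r() → 62): value 62
after step 5 (E r() → 62): value 62

linearizable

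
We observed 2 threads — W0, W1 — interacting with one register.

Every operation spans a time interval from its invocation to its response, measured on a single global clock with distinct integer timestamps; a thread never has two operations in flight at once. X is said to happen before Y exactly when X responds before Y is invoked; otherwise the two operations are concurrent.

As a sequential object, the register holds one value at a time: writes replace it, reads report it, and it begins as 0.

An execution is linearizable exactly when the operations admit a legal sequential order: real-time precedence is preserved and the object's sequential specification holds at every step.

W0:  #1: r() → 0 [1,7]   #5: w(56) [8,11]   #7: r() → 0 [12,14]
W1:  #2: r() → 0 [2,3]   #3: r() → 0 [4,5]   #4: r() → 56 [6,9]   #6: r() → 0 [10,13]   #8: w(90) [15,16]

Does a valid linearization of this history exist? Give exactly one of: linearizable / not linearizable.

not linearizable

the violation lands at event 13, #6's response at time 13: events 1..12 linearize, events 1..13 do not
all 11 real-time-respecting orders fail — 6 completed register operations, no legal replay
include/drop combinations of the 1 pending operation (#7) were all tried; none helps
sample order #1, #2, #3, #4, #5, #6 (pending dropped) stalls at step 4 — #4 r() → 56 has no legal effect
sample order #1, #2, #3, #4, #6, #5 (pending dropped) stalls at step 4 — #4 r() → 56 has no legal effect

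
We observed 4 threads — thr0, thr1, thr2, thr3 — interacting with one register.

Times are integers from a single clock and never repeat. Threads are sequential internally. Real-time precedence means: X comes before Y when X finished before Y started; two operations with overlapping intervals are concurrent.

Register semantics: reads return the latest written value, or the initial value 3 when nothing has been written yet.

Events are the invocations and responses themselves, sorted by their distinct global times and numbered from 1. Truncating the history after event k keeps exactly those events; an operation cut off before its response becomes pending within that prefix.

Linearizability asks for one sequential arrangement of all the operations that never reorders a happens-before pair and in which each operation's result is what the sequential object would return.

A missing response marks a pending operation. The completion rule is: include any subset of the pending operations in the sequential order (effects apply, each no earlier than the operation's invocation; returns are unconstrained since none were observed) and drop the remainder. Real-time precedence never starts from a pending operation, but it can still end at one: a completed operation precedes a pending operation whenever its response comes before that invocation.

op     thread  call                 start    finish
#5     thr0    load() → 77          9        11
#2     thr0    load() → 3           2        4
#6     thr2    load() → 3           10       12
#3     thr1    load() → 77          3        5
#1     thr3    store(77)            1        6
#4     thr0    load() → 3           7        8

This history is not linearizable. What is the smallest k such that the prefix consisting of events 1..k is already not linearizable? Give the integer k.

a valid linearization of events 1..7 exists, for instance #2, #1, #3:
step 1: #2 load() → 3 — value 3
step 2: #1 store(77) — value 77
step 3: #3 load() → 77 — value 77
adding event 8 (#4 responds at 8) leaves no legal real-time order
sample order #1, #2, #3, #4 stalls at step 2 — #2 load() → 3 has no legal effect
sample order #1, #3, #2, #4 stalls at step 3 — #2 load() → 3 has no legal effect

8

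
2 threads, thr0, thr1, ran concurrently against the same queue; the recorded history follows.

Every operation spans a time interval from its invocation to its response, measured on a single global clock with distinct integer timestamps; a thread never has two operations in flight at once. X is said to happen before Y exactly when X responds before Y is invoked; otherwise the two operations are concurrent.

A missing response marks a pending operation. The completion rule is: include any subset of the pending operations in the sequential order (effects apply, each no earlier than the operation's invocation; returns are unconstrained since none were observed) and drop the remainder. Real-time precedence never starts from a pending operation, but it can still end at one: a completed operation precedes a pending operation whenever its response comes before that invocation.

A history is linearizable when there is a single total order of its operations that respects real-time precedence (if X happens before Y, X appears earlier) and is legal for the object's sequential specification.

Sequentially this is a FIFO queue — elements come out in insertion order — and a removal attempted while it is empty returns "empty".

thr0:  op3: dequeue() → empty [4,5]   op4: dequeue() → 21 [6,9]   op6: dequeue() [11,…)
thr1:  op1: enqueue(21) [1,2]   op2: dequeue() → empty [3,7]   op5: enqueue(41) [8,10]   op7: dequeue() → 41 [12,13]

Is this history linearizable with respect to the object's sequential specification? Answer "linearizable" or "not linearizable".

the violation lands at event 7, op2's response at time 7: events 1..6 linearize, events 1..7 do not
the 3 completed operations admit 2 real-time orders; each fails the queue replay
no escape via the 1 pending operation (op4): every completion choice fails
for example op1, op2, op3 (pending dropped) fails at step 2: op2 dequeue() → empty is not legal there
for example op1, op3, op2 (pending dropped) fails at step 2: op3 dequeue() → empty is not legal there

not linearizable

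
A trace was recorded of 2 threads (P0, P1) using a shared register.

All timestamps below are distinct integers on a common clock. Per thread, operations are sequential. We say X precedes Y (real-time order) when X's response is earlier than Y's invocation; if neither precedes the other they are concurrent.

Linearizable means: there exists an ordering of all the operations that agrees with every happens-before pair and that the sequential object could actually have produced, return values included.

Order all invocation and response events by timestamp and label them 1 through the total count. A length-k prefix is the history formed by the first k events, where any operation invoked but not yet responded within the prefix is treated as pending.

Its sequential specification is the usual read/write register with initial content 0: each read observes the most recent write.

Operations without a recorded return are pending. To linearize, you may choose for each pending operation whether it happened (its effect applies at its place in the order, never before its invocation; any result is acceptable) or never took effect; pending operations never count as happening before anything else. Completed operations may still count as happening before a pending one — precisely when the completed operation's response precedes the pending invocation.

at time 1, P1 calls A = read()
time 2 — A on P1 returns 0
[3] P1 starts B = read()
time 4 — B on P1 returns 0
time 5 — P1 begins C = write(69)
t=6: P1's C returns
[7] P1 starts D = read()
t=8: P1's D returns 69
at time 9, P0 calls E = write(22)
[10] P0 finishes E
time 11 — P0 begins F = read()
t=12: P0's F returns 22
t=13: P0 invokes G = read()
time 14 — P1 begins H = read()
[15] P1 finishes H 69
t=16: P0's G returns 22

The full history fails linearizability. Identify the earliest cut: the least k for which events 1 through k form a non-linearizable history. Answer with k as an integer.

15

events 1..14 are still linearizable — one witness is A, B, C, D, E, F:
1. A read() → 0, leaving value 0
2. B read() → 0, leaving value 0
3. C write(69), leaving value 69
4. D read() → 69, leaving value 69
5. E write(22), leaving value 22
6. F read() → 22, leaving value 22
with event 15 included (H responding at time 15), all real-time-consistent orders fail
completion choices over the 1 pending operation (G) were checked; none helps
sample order A, B, C, D, E, F, H (pending dropped) stalls at step 7 — H read() → 69 has no legal effect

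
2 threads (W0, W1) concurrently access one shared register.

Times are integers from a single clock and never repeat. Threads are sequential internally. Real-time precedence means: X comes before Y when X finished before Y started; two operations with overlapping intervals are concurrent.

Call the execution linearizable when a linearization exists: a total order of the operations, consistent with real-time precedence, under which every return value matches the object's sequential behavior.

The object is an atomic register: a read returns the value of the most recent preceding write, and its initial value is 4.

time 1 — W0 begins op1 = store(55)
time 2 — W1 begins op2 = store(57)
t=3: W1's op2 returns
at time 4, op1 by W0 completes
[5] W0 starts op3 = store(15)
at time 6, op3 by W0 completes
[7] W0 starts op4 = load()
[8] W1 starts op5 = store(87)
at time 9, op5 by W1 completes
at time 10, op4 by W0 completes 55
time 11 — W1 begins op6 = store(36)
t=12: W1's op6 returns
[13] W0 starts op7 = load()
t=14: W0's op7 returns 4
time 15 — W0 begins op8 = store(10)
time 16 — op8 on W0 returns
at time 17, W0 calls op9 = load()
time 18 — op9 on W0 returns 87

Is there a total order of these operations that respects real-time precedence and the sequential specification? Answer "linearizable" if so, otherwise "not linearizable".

through event 9 a valid linearization exists; event 10 (op4 responding at time 10) ends that
every one of the 4 real-time-consistent orders over 5 completed register ops fails the sequential spec
one such order, op1, op2, op3, op4, op5, breaks at step 4 where op4 load() → 55 is illegal
one such order, op1, op2, op3, op5, op4, breaks at step 5 where op4 load() → 55 is illegal

not linearizable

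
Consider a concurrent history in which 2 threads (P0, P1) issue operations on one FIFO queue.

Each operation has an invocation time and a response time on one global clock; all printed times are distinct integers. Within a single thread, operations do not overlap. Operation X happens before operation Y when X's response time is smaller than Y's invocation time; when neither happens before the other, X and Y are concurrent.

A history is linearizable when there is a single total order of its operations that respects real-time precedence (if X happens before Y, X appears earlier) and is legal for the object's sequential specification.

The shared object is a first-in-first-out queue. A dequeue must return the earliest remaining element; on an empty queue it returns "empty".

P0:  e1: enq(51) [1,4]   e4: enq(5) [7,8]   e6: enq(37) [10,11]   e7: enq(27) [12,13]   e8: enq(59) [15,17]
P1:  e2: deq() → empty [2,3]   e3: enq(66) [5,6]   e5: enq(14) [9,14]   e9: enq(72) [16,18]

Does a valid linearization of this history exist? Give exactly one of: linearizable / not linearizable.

a witness: e2, e1, e3, e4, e5, e6, e7, e8, e9
1. e2 deq() → empty, leaving queue <>
2. e1 enq(51), leaving queue <51>
3. e3 enq(66), leaving queue <51,66>
4. e4 enq(5), leaving queue <51,66,5>
5. e5 enq(14), leaving queue <51,66,5,14>
6. e6 enq(37), leaving queue <51,66,5,14,37>
7. e7 enq(27), leaving queue <51,66,5,14,37,27>
8. e8 enq(59), leaving queue <51,66,5,14,37,27,59>
9. e9 enq(72), leaving queue <51,66,5,14,37,27,59,72>

linearizable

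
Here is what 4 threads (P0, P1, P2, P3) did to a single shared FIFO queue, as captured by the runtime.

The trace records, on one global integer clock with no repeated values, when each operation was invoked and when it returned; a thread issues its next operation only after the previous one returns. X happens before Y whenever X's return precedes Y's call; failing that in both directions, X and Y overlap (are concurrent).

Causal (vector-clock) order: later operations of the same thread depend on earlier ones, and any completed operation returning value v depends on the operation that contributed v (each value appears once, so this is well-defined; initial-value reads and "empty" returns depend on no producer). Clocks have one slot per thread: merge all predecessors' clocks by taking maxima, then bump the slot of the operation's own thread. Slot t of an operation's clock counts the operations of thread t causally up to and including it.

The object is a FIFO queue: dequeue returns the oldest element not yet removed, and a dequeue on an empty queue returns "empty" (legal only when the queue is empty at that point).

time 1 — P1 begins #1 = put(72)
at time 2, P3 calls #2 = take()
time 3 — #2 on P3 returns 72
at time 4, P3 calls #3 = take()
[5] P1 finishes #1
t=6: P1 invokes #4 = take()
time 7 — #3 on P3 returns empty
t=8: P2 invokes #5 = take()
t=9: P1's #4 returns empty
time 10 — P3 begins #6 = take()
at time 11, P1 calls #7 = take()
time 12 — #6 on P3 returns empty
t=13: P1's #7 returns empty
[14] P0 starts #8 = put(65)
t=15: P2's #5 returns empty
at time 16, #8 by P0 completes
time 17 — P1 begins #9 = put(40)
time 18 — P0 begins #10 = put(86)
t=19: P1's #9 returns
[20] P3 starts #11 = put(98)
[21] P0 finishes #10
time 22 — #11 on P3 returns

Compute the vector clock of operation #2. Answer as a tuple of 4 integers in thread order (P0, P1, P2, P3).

(0, 1, 0, 1)

VC(#5, invoked at 8): no causal predecessors; +1 on P2 → (0, 0, 1, 0)
VC(#1, invoked at 1): no causal predecessors; +1 on P1 → (0, 1, 0, 0)
VC(#8, invoked at 14): no causal predecessors; +1 on P0 → (1, 0, 0, 0)
from VC(#1)=(0, 1, 0, 0), #2 (invoked 2) maxes components and bumps P3 → (0, 1, 0, 1)
from VC(#1)=(0, 1, 0, 0), #4 (invoked 6) maxes components and bumps P1 → (0, 2, 0, 0)
from VC(#8)=(1, 0, 0, 0), #10 (invoked 18) maxes components and bumps P0 → (2, 0, 0, 0)
from VC(#2)=(0, 1, 0, 1), #3 (invoked 4) maxes components and bumps P3 → (0, 1, 0, 2)
from VC(#4)=(0, 2, 0, 0), #7 (invoked 11) maxes components and bumps P1 → (0, 3, 0, 0)
from VC(#3)=(0, 1, 0, 2), #6 (invoked 10) maxes components and bumps P3 → (0, 1, 0, 3)
from VC(#7)=(0, 3, 0, 0), #9 (invoked 17) maxes components and bumps P1 → (0, 4, 0, 0)
from VC(#6)=(0, 1, 0, 3), #11 (invoked 20) maxes components and bumps P3 → (0, 1, 0, 4)
target: VC(#2) = (0, 1, 0, 1)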